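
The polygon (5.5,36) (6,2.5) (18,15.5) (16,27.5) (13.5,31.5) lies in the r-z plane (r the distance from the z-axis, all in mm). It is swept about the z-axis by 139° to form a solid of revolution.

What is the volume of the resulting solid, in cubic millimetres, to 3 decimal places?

Profile (r,z), 5 vertices: (5.5,36) (6,2.5) (18,15.5) (16,27.5) (13.5,31.5)
edge 0: (5.5,36)→(6,2.5)  cross = 5.5·2.5 − 6·36 = -202.2500; (r_i+r_j)·cross = 11.5·-202.2500 = -2325.8750
edge 1: (6,2.5)→(18,15.5)  cross = 6·15.5 − 18·2.5 = 48.0000; (r_i+r_j)·cross = 24·48.0000 = 1152.0000
edge 2: (18,15.5)→(16,27.5)  cross = 18·27.5 − 16·15.5 = 247.0000; (r_i+r_j)·cross = 34·247.0000 = 8398.0000
edge 3: (16,27.5)→(13.5,31.5)  cross = 16·31.5 − 13.5·27.5 = 132.7500; (r_i+r_j)·cross = 29.5·132.7500 = 3916.1250
edge 4: (13.5,31.5)→(5.5,36)  cross = 13.5·36 − 5.5·31.5 = 312.7500; (r_i+r_j)·cross = 19·312.7500 = 5942.2500
Σcross = 538.2500 → A = |Σcross|/2 = 269.1250 mm²
Σ(r_i+r_j)·cross = 17082.5000 → first moment M = |Σ|/6 = 2847.0833
R_c = M/A = 2847.0833/269.1250 = 10.5790 mm
θ = 139° = 2.426008 rad
V = θ·R_c·A = 2.426008·10.5790·269.1250 = 6907.046 mm³

Volume = 6907.046 mm³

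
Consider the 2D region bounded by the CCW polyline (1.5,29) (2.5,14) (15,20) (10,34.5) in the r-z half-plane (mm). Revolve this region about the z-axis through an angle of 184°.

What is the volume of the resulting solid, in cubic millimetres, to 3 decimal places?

Volume = 4105.983 mm³

Profile (r,z), 4 vertices: (1.5,29) (2.5,14) (15,20) (10,34.5)
edge 0: (1.5,29)→(2.5,14)  cross = 1.5·14 − 2.5·29 = -51.5000; (r_i+r_j)·cross = 4·-51.5000 = -206.0000
edge 1: (2.5,14)→(15,20)  cross = 2.5·20 − 15·14 = -160.0000; (r_i+r_j)·cross = 17.5·-160.0000 = -2800.0000
edge 2: (15,20)→(10,34.5)  cross = 15·34.5 − 10·20 = 317.5000; (r_i+r_j)·cross = 25·317.5000 = 7937.5000
edge 3: (10,34.5)→(1.5,29)  cross = 10·29 − 1.5·34.5 = 238.2500; (r_i+r_j)·cross = 11.5·238.2500 = 2739.8750
Σcross = 344.2500 → A = |Σcross|/2 = 172.1250 mm²
Σ(r_i+r_j)·cross = 7671.3750 → first moment M = |Σ|/6 = 1278.5625
R_c = M/A = 1278.5625/172.1250 = 7.4281 mm
θ = 184° = 3.211406 rad
V = θ·R_c·A = 3.211406·7.4281·172.1250 = 4105.983 mm³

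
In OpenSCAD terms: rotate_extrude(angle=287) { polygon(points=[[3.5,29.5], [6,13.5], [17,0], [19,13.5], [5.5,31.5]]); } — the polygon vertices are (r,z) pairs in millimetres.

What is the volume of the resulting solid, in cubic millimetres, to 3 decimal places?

Profile (r,z), 5 vertices: (3.5,29.5) (6,13.5) (17,0) (19,13.5) (5.5,31.5)
edge 0: (3.5,29.5)→(6,13.5)  cross = 3.5·13.5 − 6·29.5 = -129.7500; (r_i+r_j)·cross = 9.5·-129.7500 = -1232.6250
edge 1: (6,13.5)→(17,0)  cross = 6·0 − 17·13.5 = -229.5000; (r_i+r_j)·cross = 23·-229.5000 = -5278.5000
edge 2: (17,0)→(19,13.5)  cross = 17·13.5 − 19·0 = 229.5000; (r_i+r_j)·cross = 36·229.5000 = 8262.0000
edge 3: (19,13.5)→(5.5,31.5)  cross = 19·31.5 − 5.5·13.5 = 524.2500; (r_i+r_j)·cross = 24.5·524.2500 = 12844.1250
edge 4: (5.5,31.5)→(3.5,29.5)  cross = 5.5·29.5 − 3.5·31.5 = 52.0000; (r_i+r_j)·cross = 9·52.0000 = 468.0000
Σcross = 446.5000 → A = |Σcross|/2 = 223.2500 mm²
Σ(r_i+r_j)·cross = 15063.0000 → first moment M = |Σ|/6 = 2510.5000
R_c = M/A = 2510.5000/223.2500 = 11.2452 mm
θ = 287° = 5.009095 rad
V = θ·R_c·A = 5.009095·11.2452·223.2500 = 12575.333 mm³

Volume = 12575.333 mm³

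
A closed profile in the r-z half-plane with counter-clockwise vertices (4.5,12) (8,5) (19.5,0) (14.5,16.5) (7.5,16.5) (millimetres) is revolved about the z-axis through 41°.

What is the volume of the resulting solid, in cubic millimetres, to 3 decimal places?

Volume = 1200.931 mm³

Profile (r,z), 5 vertices: (4.5,12) (8,5) (19.5,0) (14.5,16.5) (7.5,16.5)
edge 0: (4.5,12)→(8,5)  cross = 4.5·5 − 8·12 = -73.5000; (r_i+r_j)·cross = 12.5·-73.5000 = -918.7500
edge 1: (8,5)→(19.5,0)  cross = 8·0 − 19.5·5 = -97.5000; (r_i+r_j)·cross = 27.5·-97.5000 = -2681.2500
edge 2: (19.5,0)→(14.5,16.5)  cross = 19.5·16.5 − 14.5·0 = 321.7500; (r_i+r_j)·cross = 34·321.7500 = 10939.5000
edge 3: (14.5,16.5)→(7.5,16.5)  cross = 14.5·16.5 − 7.5·16.5 = 115.5000; (r_i+r_j)·cross = 22·115.5000 = 2541.0000
edge 4: (7.5,16.5)→(4.5,12)  cross = 7.5·12 − 4.5·16.5 = 15.7500; (r_i+r_j)·cross = 12·15.7500 = 189.0000
Σcross = 282.0000 → A = |Σcross|/2 = 141.0000 mm²
Σ(r_i+r_j)·cross = 10069.5000 → first moment M = |Σ|/6 = 1678.2500
R_c = M/A = 1678.2500/141.0000 = 11.9025 mm
θ = 41° = 0.715585 rad
V = θ·R_c·A = 0.715585·11.9025·141.0000 = 1200.931 mm³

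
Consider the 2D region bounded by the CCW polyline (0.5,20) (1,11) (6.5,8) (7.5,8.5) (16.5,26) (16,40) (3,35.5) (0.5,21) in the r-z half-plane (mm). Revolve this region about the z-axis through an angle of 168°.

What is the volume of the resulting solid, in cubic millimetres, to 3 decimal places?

Profile (r,z), 8 vertices: (0.5,20) (1,11) (6.5,8) (7.5,8.5) (16.5,26) (16,40) (3,35.5) (0.5,21)
edge 0: (0.5,20)→(1,11)  cross = 0.5·11 − 1·20 = -14.5000; (r_i+r_j)·cross = 1.5·-14.5000 = -21.7500
edge 1: (1,11)→(6.5,8)  cross = 1·8 − 6.5·11 = -63.5000; (r_i+r_j)·cross = 7.5·-63.5000 = -476.2500
edge 2: (6.5,8)→(7.5,8.5)  cross = 6.5·8.5 − 7.5·8 = -4.7500; (r_i+r_j)·cross = 14·-4.7500 = -66.5000
edge 3: (7.5,8.5)→(16.5,26)  cross = 7.5·26 − 16.5·8.5 = 54.7500; (r_i+r_j)·cross = 24·54.7500 = 1314.0000
edge 4: (16.5,26)→(16,40)  cross = 16.5·40 − 16·26 = 244.0000; (r_i+r_j)·cross = 32.5·244.0000 = 7930.0000
edge 5: (16,40)→(3,35.5)  cross = 16·35.5 − 3·40 = 448.0000; (r_i+r_j)·cross = 19·448.0000 = 8512.0000
edge 6: (3,35.5)→(0.5,21)  cross = 3·21 − 0.5·35.5 = 45.2500; (r_i+r_j)·cross = 3.5·45.2500 = 158.3750
edge 7: (0.5,21)→(0.5,20)  cross = 0.5·20 − 0.5·21 = -0.5000; (r_i+r_j)·cross = 1·-0.5000 = -0.5000
Σcross = 708.7500 → A = |Σcross|/2 = 354.3750 mm²
Σ(r_i+r_j)·cross = 17349.3750 → first moment M = |Σ|/6 = 2891.5625
R_c = M/A = 2891.5625/354.3750 = 8.1596 mm
θ = 168° = 2.932153 rad
V = θ·R_c·A = 2.932153·8.1596·354.3750 = 8478.504 mm³

Volume = 8478.504 mm³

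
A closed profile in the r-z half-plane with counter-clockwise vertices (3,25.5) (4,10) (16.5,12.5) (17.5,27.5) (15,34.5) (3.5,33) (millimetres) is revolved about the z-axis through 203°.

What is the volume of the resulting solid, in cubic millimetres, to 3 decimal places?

Profile (r,z), 6 vertices: (3,25.5) (4,10) (16.5,12.5) (17.5,27.5) (15,34.5) (3.5,33)
edge 0: (3,25.5)→(4,10)  cross = 3·10 − 4·25.5 = -72.0000; (r_i+r_j)·cross = 7·-72.0000 = -504.0000
edge 1: (4,10)→(16.5,12.5)  cross = 4·12.5 − 16.5·10 = -115.0000; (r_i+r_j)·cross = 20.5·-115.0000 = -2357.5000
edge 2: (16.5,12.5)→(17.5,27.5)  cross = 16.5·27.5 − 17.5·12.5 = 235.0000; (r_i+r_j)·cross = 34·235.0000 = 7990.0000
edge 3: (17.5,27.5)→(15,34.5)  cross = 17.5·34.5 − 15·27.5 = 191.2500; (r_i+r_j)·cross = 32.5·191.2500 = 6215.6250
edge 4: (15,34.5)→(3.5,33)  cross = 15·33 − 3.5·34.5 = 374.2500; (r_i+r_j)·cross = 18.5·374.2500 = 6923.6250
edge 5: (3.5,33)→(3,25.5)  cross = 3.5·25.5 − 3·33 = -9.7500; (r_i+r_j)·cross = 6.5·-9.7500 = -63.3750
Σcross = 603.7500 → A = |Σcross|/2 = 301.8750 mm²
Σ(r_i+r_j)·cross = 18204.3750 → first moment M = |Σ|/6 = 3034.0625
R_c = M/A = 3034.0625/301.8750 = 10.0507 mm
θ = 203° = 3.543018 rad
V = θ·R_c·A = 3.543018·10.0507·301.8750 = 10749.739 mm³

Volume = 10749.739 mm³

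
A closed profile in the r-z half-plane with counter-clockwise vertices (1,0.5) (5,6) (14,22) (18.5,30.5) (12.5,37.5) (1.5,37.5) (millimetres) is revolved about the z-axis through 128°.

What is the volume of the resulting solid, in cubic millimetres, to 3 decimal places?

Volume = 6156.823 mm³

Profile (r,z), 6 vertices: (1,0.5) (5,6) (14,22) (18.5,30.5) (12.5,37.5) (1.5,37.5)
edge 0: (1,0.5)→(5,6)  cross = 1·6 − 5·0.5 = 3.5000; (r_i+r_j)·cross = 6·3.5000 = 21.0000
edge 1: (5,6)→(14,22)  cross = 5·22 − 14·6 = 26.0000; (r_i+r_j)·cross = 19·26.0000 = 494.0000
edge 2: (14,22)→(18.5,30.5)  cross = 14·30.5 − 18.5·22 = 20.0000; (r_i+r_j)·cross = 32.5·20.0000 = 650.0000
edge 3: (18.5,30.5)→(12.5,37.5)  cross = 18.5·37.5 − 12.5·30.5 = 312.5000; (r_i+r_j)·cross = 31·312.5000 = 9687.5000
edge 4: (12.5,37.5)→(1.5,37.5)  cross = 12.5·37.5 − 1.5·37.5 = 412.5000; (r_i+r_j)·cross = 14·412.5000 = 5775.0000
edge 5: (1.5,37.5)→(1,0.5)  cross = 1.5·0.5 − 1·37.5 = -36.7500; (r_i+r_j)·cross = 2.5·-36.7500 = -91.8750
Σcross = 737.7500 → A = |Σcross|/2 = 368.8750 mm²
Σ(r_i+r_j)·cross = 16535.6250 → first moment M = |Σ|/6 = 2755.9375
R_c = M/A = 2755.9375/368.8750 = 7.4712 mm
θ = 128° = 2.234021 rad
V = θ·R_c·A = 2.234021·7.4712·368.8750 = 6156.823 mm³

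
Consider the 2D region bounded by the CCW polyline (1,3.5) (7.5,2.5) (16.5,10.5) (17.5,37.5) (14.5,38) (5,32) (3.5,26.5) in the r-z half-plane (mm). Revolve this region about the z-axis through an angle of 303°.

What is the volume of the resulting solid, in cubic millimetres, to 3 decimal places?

Profile (r,z), 7 vertices: (1,3.5) (7.5,2.5) (16.5,10.5) (17.5,37.5) (14.5,38) (5,32) (3.5,26.5)
edge 0: (1,3.5)→(7.5,2.5)  cross = 1·2.5 − 7.5·3.5 = -23.7500; (r_i+r_j)·cross = 8.5·-23.7500 = -201.8750
edge 1: (7.5,2.5)→(16.5,10.5)  cross = 7.5·10.5 − 16.5·2.5 = 37.5000; (r_i+r_j)·cross = 24·37.5000 = 900.0000
edge 2: (16.5,10.5)→(17.5,37.5)  cross = 16.5·37.5 − 17.5·10.5 = 435.0000; (r_i+r_j)·cross = 34·435.0000 = 14790.0000
edge 3: (17.5,37.5)→(14.5,38)  cross = 17.5·38 − 14.5·37.5 = 121.2500; (r_i+r_j)·cross = 32·121.2500 = 3880.0000
edge 4: (14.5,38)→(5,32)  cross = 14.5·32 − 5·38 = 274.0000; (r_i+r_j)·cross = 19.5·274.0000 = 5343.0000
edge 5: (5,32)→(3.5,26.5)  cross = 5·26.5 − 3.5·32 = 20.5000; (r_i+r_j)·cross = 8.5·20.5000 = 174.2500
edge 6: (3.5,26.5)→(1,3.5)  cross = 3.5·3.5 − 1·26.5 = -14.2500; (r_i+r_j)·cross = 4.5·-14.2500 = -64.1250
Σcross = 850.2500 → A = |Σcross|/2 = 425.1250 mm²
Σ(r_i+r_j)·cross = 24821.2500 → first moment M = |Σ|/6 = 4136.8750
R_c = M/A = 4136.8750/425.1250 = 9.7310 mm
θ = 303° = 5.288348 rad
V = θ·R_c·A = 5.288348·9.7310·425.1250 = 21877.233 mm³

Volume = 21877.233 mm³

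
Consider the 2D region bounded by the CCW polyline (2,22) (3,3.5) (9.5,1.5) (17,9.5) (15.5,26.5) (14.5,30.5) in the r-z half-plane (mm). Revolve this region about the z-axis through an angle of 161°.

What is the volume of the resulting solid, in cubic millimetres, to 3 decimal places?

Volume = 8349.914 mm³

Profile (r,z), 6 vertices: (2,22) (3,3.5) (9.5,1.5) (17,9.5) (15.5,26.5) (14.5,30.5)
edge 0: (2,22)→(3,3.5)  cross = 2·3.5 − 3·22 = -59.0000; (r_i+r_j)·cross = 5·-59.0000 = -295.0000
edge 1: (3,3.5)→(9.5,1.5)  cross = 3·1.5 − 9.5·3.5 = -28.7500; (r_i+r_j)·cross = 12.5·-28.7500 = -359.3750
edge 2: (9.5,1.5)→(17,9.5)  cross = 9.5·9.5 − 17·1.5 = 64.7500; (r_i+r_j)·cross = 26.5·64.7500 = 1715.8750
edge 3: (17,9.5)→(15.5,26.5)  cross = 17·26.5 − 15.5·9.5 = 303.2500; (r_i+r_j)·cross = 32.5·303.2500 = 9855.6250
edge 4: (15.5,26.5)→(14.5,30.5)  cross = 15.5·30.5 − 14.5·26.5 = 88.5000; (r_i+r_j)·cross = 30·88.5000 = 2655.0000
edge 5: (14.5,30.5)→(2,22)  cross = 14.5·22 − 2·30.5 = 258.0000; (r_i+r_j)·cross = 16.5·258.0000 = 4257.0000
Σcross = 626.7500 → A = |Σcross|/2 = 313.3750 mm²
Σ(r_i+r_j)·cross = 17829.1250 → first moment M = |Σ|/6 = 2971.5208
R_c = M/A = 2971.5208/313.3750 = 9.4823 mm
θ = 161° = 2.809980 rad
V = θ·R_c·A = 2.809980·9.4823·313.3750 = 8349.914 mm³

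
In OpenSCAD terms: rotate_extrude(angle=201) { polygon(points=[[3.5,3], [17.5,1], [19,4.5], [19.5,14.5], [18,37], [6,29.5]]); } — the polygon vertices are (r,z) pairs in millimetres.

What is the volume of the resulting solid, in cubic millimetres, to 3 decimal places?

Profile (r,z), 6 vertices: (3.5,3) (17.5,1) (19,4.5) (19.5,14.5) (18,37) (6,29.5)
edge 0: (3.5,3)→(17.5,1)  cross = 3.5·1 − 17.5·3 = -49.0000; (r_i+r_j)·cross = 21·-49.0000 = -1029.0000
edge 1: (17.5,1)→(19,4.5)  cross = 17.5·4.5 − 19·1 = 59.7500; (r_i+r_j)·cross = 36.5·59.7500 = 2180.8750
edge 2: (19,4.5)→(19.5,14.5)  cross = 19·14.5 − 19.5·4.5 = 187.7500; (r_i+r_j)·cross = 38.5·187.7500 = 7228.3750
edge 3: (19.5,14.5)→(18,37)  cross = 19.5·37 − 18·14.5 = 460.5000; (r_i+r_j)·cross = 37.5·460.5000 = 17268.7500
edge 4: (18,37)→(6,29.5)  cross = 18·29.5 − 6·37 = 309.0000; (r_i+r_j)·cross = 24·309.0000 = 7416.0000
edge 5: (6,29.5)→(3.5,3)  cross = 6·3 − 3.5·29.5 = -85.2500; (r_i+r_j)·cross = 9.5·-85.2500 = -809.8750
Σcross = 882.7500 → A = |Σcross|/2 = 441.3750 mm²
Σ(r_i+r_j)·cross = 32255.1250 → first moment M = |Σ|/6 = 5375.8542
R_c = M/A = 5375.8542/441.3750 = 12.1798 mm
θ = 201° = 3.508112 rad
V = θ·R_c·A = 3.508112·12.1798·441.3750 = 18859.097 mm³

Volume = 18859.097 mm³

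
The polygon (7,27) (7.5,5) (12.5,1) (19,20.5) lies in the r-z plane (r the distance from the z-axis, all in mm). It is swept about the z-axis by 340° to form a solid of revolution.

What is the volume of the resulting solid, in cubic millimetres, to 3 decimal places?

Profile (r,z), 4 vertices: (7,27) (7.5,5) (12.5,1) (19,20.5)
edge 0: (7,27)→(7.5,5)  cross = 7·5 − 7.5·27 = -167.5000; (r_i+r_j)·cross = 14.5·-167.5000 = -2428.7500
edge 1: (7.5,5)→(12.5,1)  cross = 7.5·1 − 12.5·5 = -55.0000; (r_i+r_j)·cross = 20·-55.0000 = -1100.0000
edge 2: (12.5,1)→(19,20.5)  cross = 12.5·20.5 − 19·1 = 237.2500; (r_i+r_j)·cross = 31.5·237.2500 = 7473.3750
edge 3: (19,20.5)→(7,27)  cross = 19·27 − 7·20.5 = 369.5000; (r_i+r_j)·cross = 26·369.5000 = 9607.0000
Σcross = 384.2500 → A = |Σcross|/2 = 192.1250 mm²
Σ(r_i+r_j)·cross = 13551.6250 → first moment M = |Σ|/6 = 2258.6042
R_c = M/A = 2258.6042/192.1250 = 11.7559 mm
θ = 340° = 5.934119 rad
V = θ·R_c·A = 5.934119·11.7559·192.1250 = 13402.827 mm³

Volume = 13402.827 mm³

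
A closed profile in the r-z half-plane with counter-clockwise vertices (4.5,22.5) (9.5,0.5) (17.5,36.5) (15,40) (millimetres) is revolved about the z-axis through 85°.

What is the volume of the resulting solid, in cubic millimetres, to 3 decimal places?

Profile (r,z), 4 vertices: (4.5,22.5) (9.5,0.5) (17.5,36.5) (15,40)
edge 0: (4.5,22.5)→(9.5,0.5)  cross = 4.5·0.5 − 9.5·22.5 = -211.5000; (r_i+r_j)·cross = 14·-211.5000 = -2961.0000
edge 1: (9.5,0.5)→(17.5,36.5)  cross = 9.5·36.5 − 17.5·0.5 = 338.0000; (r_i+r_j)·cross = 27·338.0000 = 9126.0000
edge 2: (17.5,36.5)→(15,40)  cross = 17.5·40 − 15·36.5 = 152.5000; (r_i+r_j)·cross = 32.5·152.5000 = 4956.2500
edge 3: (15,40)→(4.5,22.5)  cross = 15·22.5 − 4.5·40 = 157.5000; (r_i+r_j)·cross = 19.5·157.5000 = 3071.2500
Σcross = 436.5000 → A = |Σcross|/2 = 218.2500 mm²
Σ(r_i+r_j)·cross = 14192.5000 → first moment M = |Σ|/6 = 2365.4167
R_c = M/A = 2365.4167/218.2500 = 10.8381 mm
θ = 85° = 1.483530 rad
V = θ·R_c·A = 1.483530·10.8381·218.2500 = 3509.166 mm³

Volume = 3509.166 mm³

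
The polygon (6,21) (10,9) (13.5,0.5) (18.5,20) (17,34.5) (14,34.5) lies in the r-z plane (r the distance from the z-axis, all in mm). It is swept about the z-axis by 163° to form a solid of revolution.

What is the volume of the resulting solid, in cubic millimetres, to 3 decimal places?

Volume = 8841.256 mm³

Profile (r,z), 6 vertices: (6,21) (10,9) (13.5,0.5) (18.5,20) (17,34.5) (14,34.5)
edge 0: (6,21)→(10,9)  cross = 6·9 − 10·21 = -156.0000; (r_i+r_j)·cross = 16·-156.0000 = -2496.0000
edge 1: (10,9)→(13.5,0.5)  cross = 10·0.5 − 13.5·9 = -116.5000; (r_i+r_j)·cross = 23.5·-116.5000 = -2737.7500
edge 2: (13.5,0.5)→(18.5,20)  cross = 13.5·20 − 18.5·0.5 = 260.7500; (r_i+r_j)·cross = 32·260.7500 = 8344.0000
edge 3: (18.5,20)→(17,34.5)  cross = 18.5·34.5 − 17·20 = 298.2500; (r_i+r_j)·cross = 35.5·298.2500 = 10587.8750
edge 4: (17,34.5)→(14,34.5)  cross = 17·34.5 − 14·34.5 = 103.5000; (r_i+r_j)·cross = 31·103.5000 = 3208.5000
edge 5: (14,34.5)→(6,21)  cross = 14·21 − 6·34.5 = 87.0000; (r_i+r_j)·cross = 20·87.0000 = 1740.0000
Σcross = 477.0000 → A = |Σcross|/2 = 238.5000 mm²
Σ(r_i+r_j)·cross = 18646.6250 → first moment M = |Σ|/6 = 3107.7708
R_c = M/A = 3107.7708/238.5000 = 13.0305 mm
θ = 163° = 2.844887 rad
V = θ·R_c·A = 2.844887·13.0305·238.5000 = 8841.256 mm³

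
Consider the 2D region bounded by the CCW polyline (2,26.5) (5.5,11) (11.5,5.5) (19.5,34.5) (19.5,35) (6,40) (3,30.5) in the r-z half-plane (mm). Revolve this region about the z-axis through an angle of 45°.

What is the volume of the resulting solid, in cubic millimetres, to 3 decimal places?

Profile (r,z), 7 vertices: (2,26.5) (5.5,11) (11.5,5.5) (19.5,34.5) (19.5,35) (6,40) (3,30.5)
edge 0: (2,26.5)→(5.5,11)  cross = 2·11 − 5.5·26.5 = -123.7500; (r_i+r_j)·cross = 7.5·-123.7500 = -928.1250
edge 1: (5.5,11)→(11.5,5.5)  cross = 5.5·5.5 − 11.5·11 = -96.2500; (r_i+r_j)·cross = 17·-96.2500 = -1636.2500
edge 2: (11.5,5.5)→(19.5,34.5)  cross = 11.5·34.5 − 19.5·5.5 = 289.5000; (r_i+r_j)·cross = 31·289.5000 = 8974.5000
edge 3: (19.5,34.5)→(19.5,35)  cross = 19.5·35 − 19.5·34.5 = 9.7500; (r_i+r_j)·cross = 39·9.7500 = 380.2500
edge 4: (19.5,35)→(6,40)  cross = 19.5·40 − 6·35 = 570.0000; (r_i+r_j)·cross = 25.5·570.0000 = 14535.0000
edge 5: (6,40)→(3,30.5)  cross = 6·30.5 − 3·40 = 63.0000; (r_i+r_j)·cross = 9·63.0000 = 567.0000
edge 6: (3,30.5)→(2,26.5)  cross = 3·26.5 − 2·30.5 = 18.5000; (r_i+r_j)·cross = 5·18.5000 = 92.5000
Σcross = 730.7500 → A = |Σcross|/2 = 365.3750 mm²
Σ(r_i+r_j)·cross = 21984.8750 → first moment M = |Σ|/6 = 3664.1458
R_c = M/A = 3664.1458/365.3750 = 10.0285 mm
θ = 45° = 0.785398 rad
V = θ·R_c·A = 0.785398·10.0285·365.3750 = 2877.813 mm³

Volume = 2877.813 mm³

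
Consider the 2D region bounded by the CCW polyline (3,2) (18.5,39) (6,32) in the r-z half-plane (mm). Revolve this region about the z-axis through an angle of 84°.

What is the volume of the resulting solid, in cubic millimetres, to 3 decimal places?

Profile (r,z), 3 vertices: (3,2) (18.5,39) (6,32)
edge 0: (3,2)→(18.5,39)  cross = 3·39 − 18.5·2 = 80.0000; (r_i+r_j)·cross = 21.5·80.0000 = 1720.0000
edge 1: (18.5,39)→(6,32)  cross = 18.5·32 − 6·39 = 358.0000; (r_i+r_j)·cross = 24.5·358.0000 = 8771.0000
edge 2: (6,32)→(3,2)  cross = 6·2 − 3·32 = -84.0000; (r_i+r_j)·cross = 9·-84.0000 = -756.0000
Σcross = 354.0000 → A = |Σcross|/2 = 177.0000 mm²
Σ(r_i+r_j)·cross = 9735.0000 → first moment M = |Σ|/6 = 1622.5000
R_c = M/A = 1622.5000/177.0000 = 9.1667 mm
θ = 84° = 1.466077 rad
V = θ·R_c·A = 1.466077·9.1667·177.0000 = 2378.709 mm³

Volume = 2378.709 mm³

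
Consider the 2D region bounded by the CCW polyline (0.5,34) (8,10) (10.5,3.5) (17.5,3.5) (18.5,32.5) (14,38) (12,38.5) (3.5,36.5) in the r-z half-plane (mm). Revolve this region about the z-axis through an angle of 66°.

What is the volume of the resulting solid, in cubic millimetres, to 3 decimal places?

Volume = 5583.991 mm³

Profile (r,z), 8 vertices: (0.5,34) (8,10) (10.5,3.5) (17.5,3.5) (18.5,32.5) (14,38) (12,38.5) (3.5,36.5)
edge 0: (0.5,34)→(8,10)  cross = 0.5·10 − 8·34 = -267.0000; (r_i+r_j)·cross = 8.5·-267.0000 = -2269.5000
edge 1: (8,10)→(10.5,3.5)  cross = 8·3.5 − 10.5·10 = -77.0000; (r_i+r_j)·cross = 18.5·-77.0000 = -1424.5000
edge 2: (10.5,3.5)→(17.5,3.5)  cross = 10.5·3.5 − 17.5·3.5 = -24.5000; (r_i+r_j)·cross = 28·-24.5000 = -686.0000
edge 3: (17.5,3.5)→(18.5,32.5)  cross = 17.5·32.5 − 18.5·3.5 = 504.0000; (r_i+r_j)·cross = 36·504.0000 = 18144.0000
edge 4: (18.5,32.5)→(14,38)  cross = 18.5·38 − 14·32.5 = 248.0000; (r_i+r_j)·cross = 32.5·248.0000 = 8060.0000
edge 5: (14,38)→(12,38.5)  cross = 14·38.5 − 12·38 = 83.0000; (r_i+r_j)·cross = 26·83.0000 = 2158.0000
edge 6: (12,38.5)→(3.5,36.5)  cross = 12·36.5 − 3.5·38.5 = 303.2500; (r_i+r_j)·cross = 15.5·303.2500 = 4700.3750
edge 7: (3.5,36.5)→(0.5,34)  cross = 3.5·34 − 0.5·36.5 = 100.7500; (r_i+r_j)·cross = 4·100.7500 = 403.0000
Σcross = 870.5000 → A = |Σcross|/2 = 435.2500 mm²
Σ(r_i+r_j)·cross = 29085.3750 → first moment M = |Σ|/6 = 4847.5625
R_c = M/A = 4847.5625/435.2500 = 11.1374 mm
θ = 66° = 1.151917 rad
V = θ·R_c·A = 1.151917·11.1374·435.2500 = 5583.991 mm³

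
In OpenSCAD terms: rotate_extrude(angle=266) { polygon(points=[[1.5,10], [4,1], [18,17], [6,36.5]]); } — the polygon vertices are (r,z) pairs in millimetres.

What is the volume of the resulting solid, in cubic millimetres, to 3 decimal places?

Volume = 11024.280 mm³

Profile (r,z), 4 vertices: (1.5,10) (4,1) (18,17) (6,36.5)
edge 0: (1.5,10)→(4,1)  cross = 1.5·1 − 4·10 = -38.5000; (r_i+r_j)·cross = 5.5·-38.5000 = -211.7500
edge 1: (4,1)→(18,17)  cross = 4·17 − 18·1 = 50.0000; (r_i+r_j)·cross = 22·50.0000 = 1100.0000
edge 2: (18,17)→(6,36.5)  cross = 18·36.5 − 6·17 = 555.0000; (r_i+r_j)·cross = 24·555.0000 = 13320.0000
edge 3: (6,36.5)→(1.5,10)  cross = 6·10 − 1.5·36.5 = 5.2500; (r_i+r_j)·cross = 7.5·5.2500 = 39.3750
Σcross = 571.7500 → A = |Σcross|/2 = 285.8750 mm²
Σ(r_i+r_j)·cross = 14247.6250 → first moment M = |Σ|/6 = 2374.6042
R_c = M/A = 2374.6042/285.8750 = 8.3064 mm
θ = 266° = 4.642576 rad
V = θ·R_c·A = 4.642576·8.3064·285.8750 = 11024.280 mm³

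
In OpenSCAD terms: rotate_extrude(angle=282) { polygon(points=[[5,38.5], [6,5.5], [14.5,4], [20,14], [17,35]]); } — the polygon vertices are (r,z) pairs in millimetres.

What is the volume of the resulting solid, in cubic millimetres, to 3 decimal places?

Profile (r,z), 5 vertices: (5,38.5) (6,5.5) (14.5,4) (20,14) (17,35)
edge 0: (5,38.5)→(6,5.5)  cross = 5·5.5 − 6·38.5 = -203.5000; (r_i+r_j)·cross = 11·-203.5000 = -2238.5000
edge 1: (6,5.5)→(14.5,4)  cross = 6·4 − 14.5·5.5 = -55.7500; (r_i+r_j)·cross = 20.5·-55.7500 = -1142.8750
edge 2: (14.5,4)→(20,14)  cross = 14.5·14 − 20·4 = 123.0000; (r_i+r_j)·cross = 34.5·123.0000 = 4243.5000
edge 3: (20,14)→(17,35)  cross = 20·35 − 17·14 = 462.0000; (r_i+r_j)·cross = 37·462.0000 = 17094.0000
edge 4: (17,35)→(5,38.5)  cross = 17·38.5 − 5·35 = 479.5000; (r_i+r_j)·cross = 22·479.5000 = 10549.0000
Σcross = 805.2500 → A = |Σcross|/2 = 402.6250 mm²
Σ(r_i+r_j)·cross = 28505.1250 → first moment M = |Σ|/6 = 4750.8542
R_c = M/A = 4750.8542/402.6250 = 11.7997 mm
θ = 282° = 4.921828 rad
V = θ·R_c·A = 4.921828·11.7997·402.6250 = 23382.889 mm³

Volume = 23382.889 mm³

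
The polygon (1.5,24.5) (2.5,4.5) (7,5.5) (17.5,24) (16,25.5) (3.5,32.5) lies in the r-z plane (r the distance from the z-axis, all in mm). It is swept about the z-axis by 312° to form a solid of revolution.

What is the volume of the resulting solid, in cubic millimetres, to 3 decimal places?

Volume = 10928.292 mm³

Profile (r,z), 6 vertices: (1.5,24.5) (2.5,4.5) (7,5.5) (17.5,24) (16,25.5) (3.5,32.5)
edge 0: (1.5,24.5)→(2.5,4.5)  cross = 1.5·4.5 − 2.5·24.5 = -54.5000; (r_i+r_j)·cross = 4·-54.5000 = -218.0000
edge 1: (2.5,4.5)→(7,5.5)  cross = 2.5·5.5 − 7·4.5 = -17.7500; (r_i+r_j)·cross = 9.5·-17.7500 = -168.6250
edge 2: (7,5.5)→(17.5,24)  cross = 7·24 − 17.5·5.5 = 71.7500; (r_i+r_j)·cross = 24.5·71.7500 = 1757.8750
edge 3: (17.5,24)→(16,25.5)  cross = 17.5·25.5 − 16·24 = 62.2500; (r_i+r_j)·cross = 33.5·62.2500 = 2085.3750
edge 4: (16,25.5)→(3.5,32.5)  cross = 16·32.5 − 3.5·25.5 = 430.7500; (r_i+r_j)·cross = 19.5·430.7500 = 8399.6250
edge 5: (3.5,32.5)→(1.5,24.5)  cross = 3.5·24.5 − 1.5·32.5 = 37.0000; (r_i+r_j)·cross = 5·37.0000 = 185.0000
Σcross = 529.5000 → A = |Σcross|/2 = 264.7500 mm²
Σ(r_i+r_j)·cross = 12041.2500 → first moment M = |Σ|/6 = 2006.8750
R_c = M/A = 2006.8750/264.7500 = 7.5803 mm
θ = 312° = 5.445427 rad
V = θ·R_c·A = 5.445427·7.5803·264.7500 = 10928.292 mm³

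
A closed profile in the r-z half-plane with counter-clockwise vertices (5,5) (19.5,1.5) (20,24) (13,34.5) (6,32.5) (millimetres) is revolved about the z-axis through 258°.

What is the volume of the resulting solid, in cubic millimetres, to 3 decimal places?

Volume = 22670.099 mm³

Profile (r,z), 5 vertices: (5,5) (19.5,1.5) (20,24) (13,34.5) (6,32.5)
edge 0: (5,5)→(19.5,1.5)  cross = 5·1.5 − 19.5·5 = -90.0000; (r_i+r_j)·cross = 24.5·-90.0000 = -2205.0000
edge 1: (19.5,1.5)→(20,24)  cross = 19.5·24 − 20·1.5 = 438.0000; (r_i+r_j)·cross = 39.5·438.0000 = 17301.0000
edge 2: (20,24)→(13,34.5)  cross = 20·34.5 − 13·24 = 378.0000; (r_i+r_j)·cross = 33·378.0000 = 12474.0000
edge 3: (13,34.5)→(6,32.5)  cross = 13·32.5 − 6·34.5 = 215.5000; (r_i+r_j)·cross = 19·215.5000 = 4094.5000
edge 4: (6,32.5)→(5,5)  cross = 6·5 − 5·32.5 = -132.5000; (r_i+r_j)·cross = 11·-132.5000 = -1457.5000
Σcross = 809.0000 → A = |Σcross|/2 = 404.5000 mm²
Σ(r_i+r_j)·cross = 30207.0000 → first moment M = |Σ|/6 = 5034.5000
R_c = M/A = 5034.5000/404.5000 = 12.4462 mm
θ = 258° = 4.502949 rad
V = θ·R_c·A = 4.502949·12.4462·404.5000 = 22670.099 mm³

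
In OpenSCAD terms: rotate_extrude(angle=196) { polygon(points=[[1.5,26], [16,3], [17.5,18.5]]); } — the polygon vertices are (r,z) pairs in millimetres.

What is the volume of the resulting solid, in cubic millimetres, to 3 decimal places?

Profile (r,z), 3 vertices: (1.5,26) (16,3) (17.5,18.5)
edge 0: (1.5,26)→(16,3)  cross = 1.5·3 − 16·26 = -411.5000; (r_i+r_j)·cross = 17.5·-411.5000 = -7201.2500
edge 1: (16,3)→(17.5,18.5)  cross = 16·18.5 − 17.5·3 = 243.5000; (r_i+r_j)·cross = 33.5·243.5000 = 8157.2500
edge 2: (17.5,18.5)→(1.5,26)  cross = 17.5·26 − 1.5·18.5 = 427.2500; (r_i+r_j)·cross = 19·427.2500 = 8117.7500
Σcross = 259.2500 → A = |Σcross|/2 = 129.6250 mm²
Σ(r_i+r_j)·cross = 9073.7500 → first moment M = |Σ|/6 = 1512.2917
R_c = M/A = 1512.2917/129.6250 = 11.6667 mm
θ = 196° = 3.420845 rad
V = θ·R_c·A = 3.420845·11.6667·129.6250 = 5173.316 mm³

Volume = 5173.316 mm³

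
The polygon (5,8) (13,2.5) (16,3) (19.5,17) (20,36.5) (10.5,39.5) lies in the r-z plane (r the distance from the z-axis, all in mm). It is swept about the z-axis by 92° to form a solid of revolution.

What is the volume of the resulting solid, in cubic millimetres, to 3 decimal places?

Volume = 8358.754 mm³

Profile (r,z), 6 vertices: (5,8) (13,2.5) (16,3) (19.5,17) (20,36.5) (10.5,39.5)
edge 0: (5,8)→(13,2.5)  cross = 5·2.5 − 13·8 = -91.5000; (r_i+r_j)·cross = 18·-91.5000 = -1647.0000
edge 1: (13,2.5)→(16,3)  cross = 13·3 − 16·2.5 = -1.0000; (r_i+r_j)·cross = 29·-1.0000 = -29.0000
edge 2: (16,3)→(19.5,17)  cross = 16·17 − 19.5·3 = 213.5000; (r_i+r_j)·cross = 35.5·213.5000 = 7579.2500
edge 3: (19.5,17)→(20,36.5)  cross = 19.5·36.5 − 20·17 = 371.7500; (r_i+r_j)·cross = 39.5·371.7500 = 14684.1250
edge 4: (20,36.5)→(10.5,39.5)  cross = 20·39.5 − 10.5·36.5 = 406.7500; (r_i+r_j)·cross = 30.5·406.7500 = 12405.8750
edge 5: (10.5,39.5)→(5,8)  cross = 10.5·8 − 5·39.5 = -113.5000; (r_i+r_j)·cross = 15.5·-113.5000 = -1759.2500
Σcross = 786.0000 → A = |Σcross|/2 = 393.0000 mm²
Σ(r_i+r_j)·cross = 31234.0000 → first moment M = |Σ|/6 = 5205.6667
R_c = M/A = 5205.6667/393.0000 = 13.2460 mm
θ = 92° = 1.605703 rad
V = θ·R_c·A = 1.605703·13.2460·393.0000 = 8358.754 mm³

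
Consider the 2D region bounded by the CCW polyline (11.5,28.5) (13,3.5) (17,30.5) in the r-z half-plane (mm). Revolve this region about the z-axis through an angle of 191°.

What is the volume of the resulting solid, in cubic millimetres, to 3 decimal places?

Volume = 3239.544 mm³

Profile (r,z), 3 vertices: (11.5,28.5) (13,3.5) (17,30.5)
edge 0: (11.5,28.5)→(13,3.5)  cross = 11.5·3.5 − 13·28.5 = -330.2500; (r_i+r_j)·cross = 24.5·-330.2500 = -8091.1250
edge 1: (13,3.5)→(17,30.5)  cross = 13·30.5 − 17·3.5 = 337.0000; (r_i+r_j)·cross = 30·337.0000 = 10110.0000
edge 2: (17,30.5)→(11.5,28.5)  cross = 17·28.5 − 11.5·30.5 = 133.7500; (r_i+r_j)·cross = 28.5·133.7500 = 3811.8750
Σcross = 140.5000 → A = |Σcross|/2 = 70.2500 mm²
Σ(r_i+r_j)·cross = 5830.7500 → first moment M = |Σ|/6 = 971.7917
R_c = M/A = 971.7917/70.2500 = 13.8333 mm
θ = 191° = 3.333579 rad
V = θ·R_c·A = 3.333579·13.8333·70.2500 = 3239.544 mm³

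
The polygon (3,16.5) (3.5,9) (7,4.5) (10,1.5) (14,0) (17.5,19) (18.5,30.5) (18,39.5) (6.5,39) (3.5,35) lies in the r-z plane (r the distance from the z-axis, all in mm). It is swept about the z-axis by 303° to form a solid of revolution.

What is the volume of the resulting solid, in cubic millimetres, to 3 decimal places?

Volume = 27586.555 mm³

Profile (r,z), 10 vertices: (3,16.5) (3.5,9) (7,4.5) (10,1.5) (14,0) (17.5,19) (18.5,30.5) (18,39.5) (6.5,39) (3.5,35)
edge 0: (3,16.5)→(3.5,9)  cross = 3·9 − 3.5·16.5 = -30.7500; (r_i+r_j)·cross = 6.5·-30.7500 = -199.8750
edge 1: (3.5,9)→(7,4.5)  cross = 3.5·4.5 − 7·9 = -47.2500; (r_i+r_j)·cross = 10.5·-47.2500 = -496.1250
edge 2: (7,4.5)→(10,1.5)  cross = 7·1.5 − 10·4.5 = -34.5000; (r_i+r_j)·cross = 17·-34.5000 = -586.5000
edge 3: (10,1.5)→(14,0)  cross = 10·0 − 14·1.5 = -21.0000; (r_i+r_j)·cross = 24·-21.0000 = -504.0000
edge 4: (14,0)→(17.5,19)  cross = 14·19 − 17.5·0 = 266.0000; (r_i+r_j)·cross = 31.5·266.0000 = 8379.0000
edge 5: (17.5,19)→(18.5,30.5)  cross = 17.5·30.5 − 18.5·19 = 182.2500; (r_i+r_j)·cross = 36·182.2500 = 6561.0000
edge 6: (18.5,30.5)→(18,39.5)  cross = 18.5·39.5 − 18·30.5 = 181.7500; (r_i+r_j)·cross = 36.5·181.7500 = 6633.8750
edge 7: (18,39.5)→(6.5,39)  cross = 18·39 − 6.5·39.5 = 445.2500; (r_i+r_j)·cross = 24.5·445.2500 = 10908.6250
edge 8: (6.5,39)→(3.5,35)  cross = 6.5·35 − 3.5·39 = 91.0000; (r_i+r_j)·cross = 10·91.0000 = 910.0000
edge 9: (3.5,35)→(3,16.5)  cross = 3.5·16.5 − 3·35 = -47.2500; (r_i+r_j)·cross = 6.5·-47.2500 = -307.1250
Σcross = 985.5000 → A = |Σcross|/2 = 492.7500 mm²
Σ(r_i+r_j)·cross = 31298.8750 → first moment M = |Σ|/6 = 5216.4792
R_c = M/A = 5216.4792/492.7500 = 10.5865 mm
θ = 303° = 5.288348 rad
V = θ·R_c·A = 5.288348·10.5865·492.7500 = 27586.555 mm³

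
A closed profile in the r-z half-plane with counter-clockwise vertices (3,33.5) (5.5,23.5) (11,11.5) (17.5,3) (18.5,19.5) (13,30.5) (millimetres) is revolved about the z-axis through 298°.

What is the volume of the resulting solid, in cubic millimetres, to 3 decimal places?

Profile (r,z), 6 vertices: (3,33.5) (5.5,23.5) (11,11.5) (17.5,3) (18.5,19.5) (13,30.5)
edge 0: (3,33.5)→(5.5,23.5)  cross = 3·23.5 − 5.5·33.5 = -113.7500; (r_i+r_j)·cross = 8.5·-113.7500 = -966.8750
edge 1: (5.5,23.5)→(11,11.5)  cross = 5.5·11.5 − 11·23.5 = -195.2500; (r_i+r_j)·cross = 16.5·-195.2500 = -3221.6250
edge 2: (11,11.5)→(17.5,3)  cross = 11·3 − 17.5·11.5 = -168.2500; (r_i+r_j)·cross = 28.5·-168.2500 = -4795.1250
edge 3: (17.5,3)→(18.5,19.5)  cross = 17.5·19.5 − 18.5·3 = 285.7500; (r_i+r_j)·cross = 36·285.7500 = 10287.0000
edge 4: (18.5,19.5)→(13,30.5)  cross = 18.5·30.5 − 13·19.5 = 310.7500; (r_i+r_j)·cross = 31.5·310.7500 = 9788.6250
edge 5: (13,30.5)→(3,33.5)  cross = 13·33.5 − 3·30.5 = 344.0000; (r_i+r_j)·cross = 16·344.0000 = 5504.0000
Σcross = 463.2500 → A = |Σcross|/2 = 231.6250 mm²
Σ(r_i+r_j)·cross = 16596.0000 → first moment M = |Σ|/6 = 2766.0000
R_c = M/A = 2766.0000/231.6250 = 11.9417 mm
θ = 298° = 5.201081 rad
V = θ·R_c·A = 5.201081·11.9417·231.6250 = 14386.191 mm³

Volume = 14386.191 mm³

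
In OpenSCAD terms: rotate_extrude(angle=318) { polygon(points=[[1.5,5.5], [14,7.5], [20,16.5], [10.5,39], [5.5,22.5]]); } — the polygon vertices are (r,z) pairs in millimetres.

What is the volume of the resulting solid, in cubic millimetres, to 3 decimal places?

Volume = 19022.435 mm³

Profile (r,z), 5 vertices: (1.5,5.5) (14,7.5) (20,16.5) (10.5,39) (5.5,22.5)
edge 0: (1.5,5.5)→(14,7.5)  cross = 1.5·7.5 − 14·5.5 = -65.7500; (r_i+r_j)·cross = 15.5·-65.7500 = -1019.1250
edge 1: (14,7.5)→(20,16.5)  cross = 14·16.5 − 20·7.5 = 81.0000; (r_i+r_j)·cross = 34·81.0000 = 2754.0000
edge 2: (20,16.5)→(10.5,39)  cross = 20·39 − 10.5·16.5 = 606.7500; (r_i+r_j)·cross = 30.5·606.7500 = 18505.8750
edge 3: (10.5,39)→(5.5,22.5)  cross = 10.5·22.5 − 5.5·39 = 21.7500; (r_i+r_j)·cross = 16·21.7500 = 348.0000
edge 4: (5.5,22.5)→(1.5,5.5)  cross = 5.5·5.5 − 1.5·22.5 = -3.5000; (r_i+r_j)·cross = 7·-3.5000 = -24.5000
Σcross = 640.2500 → A = |Σcross|/2 = 320.1250 mm²
Σ(r_i+r_j)·cross = 20564.2500 → first moment M = |Σ|/6 = 3427.3750
R_c = M/A = 3427.3750/320.1250 = 10.7064 mm
θ = 318° = 5.550147 rad
V = θ·R_c·A = 5.550147·10.7064·320.1250 = 19022.435 mm³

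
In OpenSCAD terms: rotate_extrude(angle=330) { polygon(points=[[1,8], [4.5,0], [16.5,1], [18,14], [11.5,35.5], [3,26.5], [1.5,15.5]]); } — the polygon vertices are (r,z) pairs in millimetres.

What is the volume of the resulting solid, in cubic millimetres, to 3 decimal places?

Volume = 23270.889 mm³

Profile (r,z), 7 vertices: (1,8) (4.5,0) (16.5,1) (18,14) (11.5,35.5) (3,26.5) (1.5,15.5)
edge 0: (1,8)→(4.5,0)  cross = 1·0 − 4.5·8 = -36.0000; (r_i+r_j)·cross = 5.5·-36.0000 = -198.0000
edge 1: (4.5,0)→(16.5,1)  cross = 4.5·1 − 16.5·0 = 4.5000; (r_i+r_j)·cross = 21·4.5000 = 94.5000
edge 2: (16.5,1)→(18,14)  cross = 16.5·14 − 18·1 = 213.0000; (r_i+r_j)·cross = 34.5·213.0000 = 7348.5000
edge 3: (18,14)→(11.5,35.5)  cross = 18·35.5 − 11.5·14 = 478.0000; (r_i+r_j)·cross = 29.5·478.0000 = 14101.0000
edge 4: (11.5,35.5)→(3,26.5)  cross = 11.5·26.5 − 3·35.5 = 198.2500; (r_i+r_j)·cross = 14.5·198.2500 = 2874.6250
edge 5: (3,26.5)→(1.5,15.5)  cross = 3·15.5 − 1.5·26.5 = 6.7500; (r_i+r_j)·cross = 4.5·6.7500 = 30.3750
edge 6: (1.5,15.5)→(1,8)  cross = 1.5·8 − 1·15.5 = -3.5000; (r_i+r_j)·cross = 2.5·-3.5000 = -8.7500
Σcross = 861.0000 → A = |Σcross|/2 = 430.5000 mm²
Σ(r_i+r_j)·cross = 24242.2500 → first moment M = |Σ|/6 = 4040.3750
R_c = M/A = 4040.3750/430.5000 = 9.3853 mm
θ = 330° = 5.759587 rad
V = θ·R_c·A = 5.759587·9.3853·430.5000 = 23270.889 mm³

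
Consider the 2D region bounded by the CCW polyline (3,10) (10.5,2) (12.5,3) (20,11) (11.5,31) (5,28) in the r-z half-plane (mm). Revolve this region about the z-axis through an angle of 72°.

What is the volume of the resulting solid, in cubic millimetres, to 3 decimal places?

Profile (r,z), 6 vertices: (3,10) (10.5,2) (12.5,3) (20,11) (11.5,31) (5,28)
edge 0: (3,10)→(10.5,2)  cross = 3·2 − 10.5·10 = -99.0000; (r_i+r_j)·cross = 13.5·-99.0000 = -1336.5000
edge 1: (10.5,2)→(12.5,3)  cross = 10.5·3 − 12.5·2 = 6.5000; (r_i+r_j)·cross = 23·6.5000 = 149.5000
edge 2: (12.5,3)→(20,11)  cross = 12.5·11 − 20·3 = 77.5000; (r_i+r_j)·cross = 32.5·77.5000 = 2518.7500
edge 3: (20,11)→(11.5,31)  cross = 20·31 − 11.5·11 = 493.5000; (r_i+r_j)·cross = 31.5·493.5000 = 15545.2500
edge 4: (11.5,31)→(5,28)  cross = 11.5·28 − 5·31 = 167.0000; (r_i+r_j)·cross = 16.5·167.0000 = 2755.5000
edge 5: (5,28)→(3,10)  cross = 5·10 − 3·28 = -34.0000; (r_i+r_j)·cross = 8·-34.0000 = -272.0000
Σcross = 611.5000 → A = |Σcross|/2 = 305.7500 mm²
Σ(r_i+r_j)·cross = 19360.5000 → first moment M = |Σ|/6 = 3226.7500
R_c = M/A = 3226.7500/305.7500 = 10.5536 mm
θ = 72° = 1.256637 rad
V = θ·R_c·A = 1.256637·10.5536·305.7500 = 4054.854 mm³

Volume = 4054.854 mm³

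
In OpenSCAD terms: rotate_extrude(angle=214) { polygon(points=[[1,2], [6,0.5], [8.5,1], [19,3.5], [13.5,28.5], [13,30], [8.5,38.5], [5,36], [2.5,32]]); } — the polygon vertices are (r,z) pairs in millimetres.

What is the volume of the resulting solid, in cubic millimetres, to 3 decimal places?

Volume = 15225.668 mm³

Profile (r,z), 9 vertices: (1,2) (6,0.5) (8.5,1) (19,3.5) (13.5,28.5) (13,30) (8.5,38.5) (5,36) (2.5,32)
edge 0: (1,2)→(6,0.5)  cross = 1·0.5 − 6·2 = -11.5000; (r_i+r_j)·cross = 7·-11.5000 = -80.5000
edge 1: (6,0.5)→(8.5,1)  cross = 6·1 − 8.5·0.5 = 1.7500; (r_i+r_j)·cross = 14.5·1.7500 = 25.3750
edge 2: (8.5,1)→(19,3.5)  cross = 8.5·3.5 − 19·1 = 10.7500; (r_i+r_j)·cross = 27.5·10.7500 = 295.6250
edge 3: (19,3.5)→(13.5,28.5)  cross = 19·28.5 − 13.5·3.5 = 494.2500; (r_i+r_j)·cross = 32.5·494.2500 = 16063.1250
edge 4: (13.5,28.5)→(13,30)  cross = 13.5·30 − 13·28.5 = 34.5000; (r_i+r_j)·cross = 26.5·34.5000 = 914.2500
edge 5: (13,30)→(8.5,38.5)  cross = 13·38.5 − 8.5·30 = 245.5000; (r_i+r_j)·cross = 21.5·245.5000 = 5278.2500
edge 6: (8.5,38.5)→(5,36)  cross = 8.5·36 − 5·38.5 = 113.5000; (r_i+r_j)·cross = 13.5·113.5000 = 1532.2500
edge 7: (5,36)→(2.5,32)  cross = 5·32 − 2.5·36 = 70.0000; (r_i+r_j)·cross = 7.5·70.0000 = 525.0000
edge 8: (2.5,32)→(1,2)  cross = 2.5·2 − 1·32 = -27.0000; (r_i+r_j)·cross = 3.5·-27.0000 = -94.5000
Σcross = 931.7500 → A = |Σcross|/2 = 465.8750 mm²
Σ(r_i+r_j)·cross = 24458.8750 → first moment M = |Σ|/6 = 4076.4792
R_c = M/A = 4076.4792/465.8750 = 8.7502 mm
θ = 214° = 3.735005 rad
V = θ·R_c·A = 3.735005·8.7502·465.8750 = 15225.668 mm³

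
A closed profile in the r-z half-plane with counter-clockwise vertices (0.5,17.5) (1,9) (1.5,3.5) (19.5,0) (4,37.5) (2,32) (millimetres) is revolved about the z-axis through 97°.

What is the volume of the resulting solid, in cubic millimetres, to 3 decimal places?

Volume = 4534.936 mm³

Profile (r,z), 6 vertices: (0.5,17.5) (1,9) (1.5,3.5) (19.5,0) (4,37.5) (2,32)
edge 0: (0.5,17.5)→(1,9)  cross = 0.5·9 − 1·17.5 = -13.0000; (r_i+r_j)·cross = 1.5·-13.0000 = -19.5000
edge 1: (1,9)→(1.5,3.5)  cross = 1·3.5 − 1.5·9 = -10.0000; (r_i+r_j)·cross = 2.5·-10.0000 = -25.0000
edge 2: (1.5,3.5)→(19.5,0)  cross = 1.5·0 − 19.5·3.5 = -68.2500; (r_i+r_j)·cross = 21·-68.2500 = -1433.2500
edge 3: (19.5,0)→(4,37.5)  cross = 19.5·37.5 − 4·0 = 731.2500; (r_i+r_j)·cross = 23.5·731.2500 = 17184.3750
edge 4: (4,37.5)→(2,32)  cross = 4·32 − 2·37.5 = 53.0000; (r_i+r_j)·cross = 6·53.0000 = 318.0000
edge 5: (2,32)→(0.5,17.5)  cross = 2·17.5 − 0.5·32 = 19.0000; (r_i+r_j)·cross = 2.5·19.0000 = 47.5000
Σcross = 712.0000 → A = |Σcross|/2 = 356.0000 mm²
Σ(r_i+r_j)·cross = 16072.1250 → first moment M = |Σ|/6 = 2678.6875
R_c = M/A = 2678.6875/356.0000 = 7.5244 mm
θ = 97° = 1.692969 rad
V = θ·R_c·A = 1.692969·7.5244·356.0000 = 4534.936 mm³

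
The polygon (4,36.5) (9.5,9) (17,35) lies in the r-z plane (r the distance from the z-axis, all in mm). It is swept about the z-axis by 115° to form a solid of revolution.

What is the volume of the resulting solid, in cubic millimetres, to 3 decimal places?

Volume = 3563.364 mm³

Profile (r,z), 3 vertices: (4,36.5) (9.5,9) (17,35)
edge 0: (4,36.5)→(9.5,9)  cross = 4·9 − 9.5·36.5 = -310.7500; (r_i+r_j)·cross = 13.5·-310.7500 = -4195.1250
edge 1: (9.5,9)→(17,35)  cross = 9.5·35 − 17·9 = 179.5000; (r_i+r_j)·cross = 26.5·179.5000 = 4756.7500
edge 2: (17,35)→(4,36.5)  cross = 17·36.5 − 4·35 = 480.5000; (r_i+r_j)·cross = 21·480.5000 = 10090.5000
Σcross = 349.2500 → A = |Σcross|/2 = 174.6250 mm²
Σ(r_i+r_j)·cross = 10652.1250 → first moment M = |Σ|/6 = 1775.3542
R_c = M/A = 1775.3542/174.6250 = 10.1667 mm
θ = 115° = 2.007129 rad
V = θ·R_c·A = 2.007129·10.1667·174.6250 = 3563.364 mm³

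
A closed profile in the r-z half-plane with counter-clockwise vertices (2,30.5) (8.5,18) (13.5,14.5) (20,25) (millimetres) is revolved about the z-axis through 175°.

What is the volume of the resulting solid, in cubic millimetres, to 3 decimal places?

Volume = 4547.192 mm³

Profile (r,z), 4 vertices: (2,30.5) (8.5,18) (13.5,14.5) (20,25)
edge 0: (2,30.5)→(8.5,18)  cross = 2·18 − 8.5·30.5 = -223.2500; (r_i+r_j)·cross = 10.5·-223.2500 = -2344.1250
edge 1: (8.5,18)→(13.5,14.5)  cross = 8.5·14.5 − 13.5·18 = -119.7500; (r_i+r_j)·cross = 22·-119.7500 = -2634.5000
edge 2: (13.5,14.5)→(20,25)  cross = 13.5·25 − 20·14.5 = 47.5000; (r_i+r_j)·cross = 33.5·47.5000 = 1591.2500
edge 3: (20,25)→(2,30.5)  cross = 20·30.5 − 2·25 = 560.0000; (r_i+r_j)·cross = 22·560.0000 = 12320.0000
Σcross = 264.5000 → A = |Σcross|/2 = 132.2500 mm²
Σ(r_i+r_j)·cross = 8932.6250 → first moment M = |Σ|/6 = 1488.7708
R_c = M/A = 1488.7708/132.2500 = 11.2572 mm
θ = 175° = 3.054326 rad
V = θ·R_c·A = 3.054326·11.2572·132.2500 = 4547.192 mm³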